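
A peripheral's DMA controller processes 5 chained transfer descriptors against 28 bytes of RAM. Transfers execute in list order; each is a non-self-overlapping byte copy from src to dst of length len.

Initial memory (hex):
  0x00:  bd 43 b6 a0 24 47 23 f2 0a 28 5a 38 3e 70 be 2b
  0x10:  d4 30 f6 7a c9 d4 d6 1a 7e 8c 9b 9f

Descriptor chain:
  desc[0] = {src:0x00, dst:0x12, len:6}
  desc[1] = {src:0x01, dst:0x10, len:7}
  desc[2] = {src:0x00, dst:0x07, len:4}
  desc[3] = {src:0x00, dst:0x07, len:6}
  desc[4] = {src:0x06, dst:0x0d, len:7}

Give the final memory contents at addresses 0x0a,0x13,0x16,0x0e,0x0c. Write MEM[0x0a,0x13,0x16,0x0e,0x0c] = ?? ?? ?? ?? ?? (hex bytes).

MEM[0x0a,0x13,0x16,0x0e,0x0c] = a0 47 f2 bd 47

#0 dst[0x12+6] := {0xbd,0x43,0xb6,0xa0,0x24,0x47}
#1 dst[0x10+7] := {0x43,0xb6,0xa0,0x24,0x47,0x23,0xf2}
#2 dst[0x07+4] := {0xbd,0x43,0xb6,0xa0}
#3 dst[0x07+6] := {0xbd,0x43,0xb6,0xa0,0x24,0x47}
#4 dst[0x0d+7] := {0x23,0xbd,0x43,0xb6,0xa0,0x24,0x47}
query mem[0x0a]=0xa0, mem[0x13]=0x47, mem[0x16]=0xf2, mem[0x0e]=0xbd, mem[0x0c]=0x47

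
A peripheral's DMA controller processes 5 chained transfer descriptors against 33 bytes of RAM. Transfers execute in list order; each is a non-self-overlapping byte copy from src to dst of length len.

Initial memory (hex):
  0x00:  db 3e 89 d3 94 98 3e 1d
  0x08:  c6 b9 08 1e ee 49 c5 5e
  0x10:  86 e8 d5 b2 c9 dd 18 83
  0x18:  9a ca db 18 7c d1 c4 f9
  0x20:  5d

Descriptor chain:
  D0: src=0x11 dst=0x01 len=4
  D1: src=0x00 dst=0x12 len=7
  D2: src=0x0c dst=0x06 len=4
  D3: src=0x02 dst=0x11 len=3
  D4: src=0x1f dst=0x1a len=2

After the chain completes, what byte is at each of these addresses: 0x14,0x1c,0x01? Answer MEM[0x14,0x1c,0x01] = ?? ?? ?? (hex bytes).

  after D0: wrote 4B at 0x01 = e8d5b2c9
  after D1: wrote 7B at 0x12 = dbe8d5b2c9983e
  after D2: wrote 4B at 0x06 = ee49c55e
  after D3: wrote 3B at 0x11 = d5b2c9
  after D4: wrote 2B at 0x1a = f95d
query mem[0x14]=0xd5, mem[0x1c]=0x7c, mem[0x01]=0xe8

MEM[0x14,0x1c,0x01] = d5 7c e8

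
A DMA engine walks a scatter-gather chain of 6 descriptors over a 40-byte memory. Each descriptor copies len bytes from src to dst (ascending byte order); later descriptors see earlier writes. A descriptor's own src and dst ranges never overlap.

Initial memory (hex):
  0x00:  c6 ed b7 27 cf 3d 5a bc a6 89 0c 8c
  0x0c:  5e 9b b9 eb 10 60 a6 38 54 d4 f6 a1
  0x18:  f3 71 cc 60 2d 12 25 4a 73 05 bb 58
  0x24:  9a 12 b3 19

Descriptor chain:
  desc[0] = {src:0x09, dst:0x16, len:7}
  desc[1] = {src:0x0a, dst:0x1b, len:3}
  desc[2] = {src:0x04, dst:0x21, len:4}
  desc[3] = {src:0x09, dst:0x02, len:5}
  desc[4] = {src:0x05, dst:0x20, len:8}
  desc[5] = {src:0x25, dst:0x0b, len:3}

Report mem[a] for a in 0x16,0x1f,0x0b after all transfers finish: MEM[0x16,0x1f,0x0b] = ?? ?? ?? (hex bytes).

[0] 0x09->0x16 len=7 : 89 0c 8c 5e 9b b9 eb
[1] 0x0a->0x1b len=3 : 0c 8c 5e
[2] 0x04->0x21 len=4 : cf 3d 5a bc
[3] 0x09->0x02 len=5 : 89 0c 8c 5e 9b
[4] 0x05->0x20 len=8 : 5e 9b bc a6 89 0c 8c 5e
[5] 0x25->0x0b len=3 : 0c 8c 5e
query mem[0x16]=0x89, mem[0x1f]=0x4a, mem[0x0b]=0x0c

MEM[0x16,0x1f,0x0b] = 89 4a 0c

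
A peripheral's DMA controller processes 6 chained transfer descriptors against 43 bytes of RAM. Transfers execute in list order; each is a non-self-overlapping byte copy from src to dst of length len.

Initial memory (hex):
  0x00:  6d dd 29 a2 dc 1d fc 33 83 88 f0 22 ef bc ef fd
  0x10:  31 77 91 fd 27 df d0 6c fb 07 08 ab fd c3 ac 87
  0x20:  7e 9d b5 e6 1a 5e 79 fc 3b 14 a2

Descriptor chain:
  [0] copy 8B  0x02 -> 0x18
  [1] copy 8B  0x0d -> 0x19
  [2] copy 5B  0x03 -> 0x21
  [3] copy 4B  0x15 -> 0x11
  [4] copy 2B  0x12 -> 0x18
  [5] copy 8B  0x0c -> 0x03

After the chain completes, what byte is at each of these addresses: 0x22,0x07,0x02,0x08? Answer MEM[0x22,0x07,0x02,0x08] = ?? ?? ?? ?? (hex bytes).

#0 dst[0x18+8] := {0x29,0xa2,0xdc,0x1d,0xfc,0x33,0x83,0x88}
#1 dst[0x19+8] := {0xbc,0xef,0xfd,0x31,0x77,0x91,0xfd,0x27}
#2 dst[0x21+5] := {0xa2,0xdc,0x1d,0xfc,0x33}
#3 dst[0x11+4] := {0xdf,0xd0,0x6c,0x29}
#4 dst[0x18+2] := {0xd0,0x6c}
#5 dst[0x03+8] := {0xef,0xbc,0xef,0xfd,0x31,0xdf,0xd0,0x6c}
query mem[0x22]=0xdc, mem[0x07]=0x31, mem[0x02]=0x29, mem[0x08]=0xdf

MEM[0x22,0x07,0x02,0x08] = dc 31 29 df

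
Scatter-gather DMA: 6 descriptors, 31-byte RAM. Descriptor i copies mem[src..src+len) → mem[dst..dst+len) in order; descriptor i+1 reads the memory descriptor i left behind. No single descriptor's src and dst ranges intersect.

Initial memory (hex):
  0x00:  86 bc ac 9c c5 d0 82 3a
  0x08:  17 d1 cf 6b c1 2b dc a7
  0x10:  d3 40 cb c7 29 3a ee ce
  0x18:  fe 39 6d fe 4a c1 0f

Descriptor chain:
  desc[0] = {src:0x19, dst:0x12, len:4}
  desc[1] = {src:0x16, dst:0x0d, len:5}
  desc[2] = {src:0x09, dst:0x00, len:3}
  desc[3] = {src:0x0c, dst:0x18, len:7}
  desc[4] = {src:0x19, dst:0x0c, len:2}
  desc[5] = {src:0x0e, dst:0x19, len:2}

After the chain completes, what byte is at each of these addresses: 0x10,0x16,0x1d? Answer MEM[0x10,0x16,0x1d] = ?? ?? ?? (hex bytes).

MEM[0x10,0x16,0x1d] = 39 ee 6d

D0: mem[0x12..0x15] <- [39 6d fe 4a]
D1: mem[0x0d..0x11] <- [ee ce fe 39 6d]
D2: mem[0x00..0x02] <- [d1 cf 6b]
D3: mem[0x18..0x1e] <- [c1 ee ce fe 39 6d 39]
D4: mem[0x0c..0x0d] <- [ee ce]
D5: mem[0x19..0x1a] <- [ce fe]
query mem[0x10]=0x39, mem[0x16]=0xee, mem[0x1d]=0x6d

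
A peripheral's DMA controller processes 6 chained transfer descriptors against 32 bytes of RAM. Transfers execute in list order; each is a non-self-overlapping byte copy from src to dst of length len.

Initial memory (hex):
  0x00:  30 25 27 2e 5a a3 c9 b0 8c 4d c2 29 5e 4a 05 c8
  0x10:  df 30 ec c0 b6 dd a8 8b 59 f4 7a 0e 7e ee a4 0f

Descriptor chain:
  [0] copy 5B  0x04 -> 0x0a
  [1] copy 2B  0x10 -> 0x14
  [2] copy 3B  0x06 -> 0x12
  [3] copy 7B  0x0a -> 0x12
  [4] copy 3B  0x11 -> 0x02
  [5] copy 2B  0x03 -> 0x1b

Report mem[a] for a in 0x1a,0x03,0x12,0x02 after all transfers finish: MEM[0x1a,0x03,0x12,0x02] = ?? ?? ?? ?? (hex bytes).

MEM[0x1a,0x03,0x12,0x02] = 7a 5a 5a 30

  after D0: wrote 5B at 0x0a = 5aa3c9b08c
  after D1: wrote 2B at 0x14 = df30
  after D2: wrote 3B at 0x12 = c9b08c
  after D3: wrote 7B at 0x12 = 5aa3c9b08cc8df
  after D4: wrote 3B at 0x02 = 305aa3
  after D5: wrote 2B at 0x1b = 5aa3
query mem[0x1a]=0x7a, mem[0x03]=0x5a, mem[0x12]=0x5a, mem[0x02]=0x30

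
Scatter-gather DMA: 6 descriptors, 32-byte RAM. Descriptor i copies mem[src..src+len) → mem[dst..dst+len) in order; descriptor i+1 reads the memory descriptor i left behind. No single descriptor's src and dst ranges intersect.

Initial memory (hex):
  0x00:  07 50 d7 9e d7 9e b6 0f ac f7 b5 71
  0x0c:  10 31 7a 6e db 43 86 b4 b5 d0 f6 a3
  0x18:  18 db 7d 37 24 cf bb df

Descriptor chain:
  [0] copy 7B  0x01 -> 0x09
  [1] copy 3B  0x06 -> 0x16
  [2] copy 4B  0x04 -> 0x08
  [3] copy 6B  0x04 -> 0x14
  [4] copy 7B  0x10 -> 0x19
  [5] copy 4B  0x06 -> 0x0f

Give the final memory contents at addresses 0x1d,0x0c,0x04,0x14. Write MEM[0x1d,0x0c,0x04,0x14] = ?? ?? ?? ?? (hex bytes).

MEM[0x1d,0x0c,0x04,0x14] = d7 d7 d7 d7

  after D0: wrote 7B at 0x09 = 50d79ed79eb60f
  after D1: wrote 3B at 0x16 = b60fac
  after D2: wrote 4B at 0x08 = d79eb60f
  after D3: wrote 6B at 0x14 = d79eb60fd79e
  after D4: wrote 7B at 0x19 = db4386b4d79eb6
  after D5: wrote 4B at 0x0f = b60fd79e
query mem[0x1d]=0xd7, mem[0x0c]=0xd7, mem[0x04]=0xd7, mem[0x14]=0xd7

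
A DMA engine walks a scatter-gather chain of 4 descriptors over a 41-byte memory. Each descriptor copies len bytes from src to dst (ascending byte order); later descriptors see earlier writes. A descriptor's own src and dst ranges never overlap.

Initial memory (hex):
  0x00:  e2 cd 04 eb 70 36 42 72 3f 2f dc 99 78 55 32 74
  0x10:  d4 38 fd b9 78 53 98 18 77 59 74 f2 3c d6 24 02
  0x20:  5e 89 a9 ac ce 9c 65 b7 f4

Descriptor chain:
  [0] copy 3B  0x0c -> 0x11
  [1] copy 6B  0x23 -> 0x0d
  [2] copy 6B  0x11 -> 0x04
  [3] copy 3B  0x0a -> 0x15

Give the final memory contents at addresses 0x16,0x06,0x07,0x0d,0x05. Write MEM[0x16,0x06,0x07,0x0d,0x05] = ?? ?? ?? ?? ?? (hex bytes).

MEM[0x16,0x06,0x07,0x0d,0x05] = 99 32 78 ac f4

D0: mem[0x11..0x13] <- [78 55 32]
D1: mem[0x0d..0x12] <- [ac ce 9c 65 b7 f4]
D2: mem[0x04..0x09] <- [b7 f4 32 78 53 98]
D3: mem[0x15..0x17] <- [dc 99 78]
query mem[0x16]=0x99, mem[0x06]=0x32, mem[0x07]=0x78, mem[0x0d]=0xac, mem[0x05]=0xf4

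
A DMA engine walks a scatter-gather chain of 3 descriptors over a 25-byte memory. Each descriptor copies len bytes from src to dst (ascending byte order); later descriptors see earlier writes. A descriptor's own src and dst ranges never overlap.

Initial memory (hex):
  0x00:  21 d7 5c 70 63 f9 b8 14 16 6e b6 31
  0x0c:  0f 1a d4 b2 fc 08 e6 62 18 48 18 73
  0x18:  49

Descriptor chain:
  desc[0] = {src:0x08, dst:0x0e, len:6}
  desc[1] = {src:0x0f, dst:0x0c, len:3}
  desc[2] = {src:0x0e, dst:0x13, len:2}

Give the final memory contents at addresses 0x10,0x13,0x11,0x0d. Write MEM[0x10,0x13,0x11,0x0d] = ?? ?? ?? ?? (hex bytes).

  after D0: wrote 6B at 0x0e = 166eb6310f1a
  after D1: wrote 3B at 0x0c = 6eb631
  after D2: wrote 2B at 0x13 = 316e
query mem[0x10]=0xb6, mem[0x13]=0x31, mem[0x11]=0x31, mem[0x0d]=0xb6

MEM[0x10,0x13,0x11,0x0d] = b6 31 31 b6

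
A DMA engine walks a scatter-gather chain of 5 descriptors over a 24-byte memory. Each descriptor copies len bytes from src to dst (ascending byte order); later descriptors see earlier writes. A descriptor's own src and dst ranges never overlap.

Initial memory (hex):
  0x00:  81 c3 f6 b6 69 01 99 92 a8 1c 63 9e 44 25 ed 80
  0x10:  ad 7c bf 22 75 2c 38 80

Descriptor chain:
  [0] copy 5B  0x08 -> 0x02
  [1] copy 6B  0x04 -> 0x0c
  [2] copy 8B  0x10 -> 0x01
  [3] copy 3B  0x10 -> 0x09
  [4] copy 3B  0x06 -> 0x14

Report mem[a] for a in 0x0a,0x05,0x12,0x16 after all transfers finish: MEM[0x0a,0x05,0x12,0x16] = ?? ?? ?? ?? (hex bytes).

MEM[0x0a,0x05,0x12,0x16] = 1c 75 bf 80

[0] 0x08->0x02 len=5 : a8 1c 63 9e 44
[1] 0x04->0x0c len=6 : 63 9e 44 92 a8 1c
[2] 0x10->0x01 len=8 : a8 1c bf 22 75 2c 38 80
[3] 0x10->0x09 len=3 : a8 1c bf
[4] 0x06->0x14 len=3 : 2c 38 80
query mem[0x0a]=0x1c, mem[0x05]=0x75, mem[0x12]=0xbf, mem[0x16]=0x80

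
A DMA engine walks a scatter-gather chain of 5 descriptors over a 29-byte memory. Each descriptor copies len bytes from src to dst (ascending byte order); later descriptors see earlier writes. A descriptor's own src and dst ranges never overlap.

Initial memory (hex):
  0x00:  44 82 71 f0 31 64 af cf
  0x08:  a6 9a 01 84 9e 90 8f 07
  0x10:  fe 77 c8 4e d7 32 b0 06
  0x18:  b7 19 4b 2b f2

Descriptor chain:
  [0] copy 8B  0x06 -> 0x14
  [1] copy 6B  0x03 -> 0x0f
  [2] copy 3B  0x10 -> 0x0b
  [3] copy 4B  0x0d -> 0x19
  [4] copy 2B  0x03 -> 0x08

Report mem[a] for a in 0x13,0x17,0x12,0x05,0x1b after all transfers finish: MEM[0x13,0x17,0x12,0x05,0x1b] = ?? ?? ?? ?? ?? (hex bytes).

MEM[0x13,0x17,0x12,0x05,0x1b] = cf 9a af 64 f0

[0] 0x06->0x14 len=8 : af cf a6 9a 01 84 9e 90
[1] 0x03->0x0f len=6 : f0 31 64 af cf a6
[2] 0x10->0x0b len=3 : 31 64 af
[3] 0x0d->0x19 len=4 : af 8f f0 31
[4] 0x03->0x08 len=2 : f0 31
query mem[0x13]=0xcf, mem[0x17]=0x9a, mem[0x12]=0xaf, mem[0x05]=0x64, mem[0x1b]=0xf0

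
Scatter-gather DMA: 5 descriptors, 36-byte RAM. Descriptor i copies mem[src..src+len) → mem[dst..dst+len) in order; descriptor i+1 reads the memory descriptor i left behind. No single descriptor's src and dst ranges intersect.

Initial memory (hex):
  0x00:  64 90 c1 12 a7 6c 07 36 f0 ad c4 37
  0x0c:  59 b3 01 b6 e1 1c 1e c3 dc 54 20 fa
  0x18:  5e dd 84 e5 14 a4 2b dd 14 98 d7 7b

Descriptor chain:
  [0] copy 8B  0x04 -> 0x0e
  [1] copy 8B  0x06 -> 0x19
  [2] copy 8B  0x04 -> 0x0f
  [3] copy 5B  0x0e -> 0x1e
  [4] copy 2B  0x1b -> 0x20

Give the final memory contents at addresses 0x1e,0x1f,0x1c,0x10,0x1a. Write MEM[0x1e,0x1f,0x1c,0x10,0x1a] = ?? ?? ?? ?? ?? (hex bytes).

D0: mem[0x0e..0x15] <- [a7 6c 07 36 f0 ad c4 37]
D1: mem[0x19..0x20] <- [07 36 f0 ad c4 37 59 b3]
D2: mem[0x0f..0x16] <- [a7 6c 07 36 f0 ad c4 37]
D3: mem[0x1e..0x22] <- [a7 a7 6c 07 36]
D4: mem[0x20..0x21] <- [f0 ad]
query mem[0x1e]=0xa7, mem[0x1f]=0xa7, mem[0x1c]=0xad, mem[0x10]=0x6c, mem[0x1a]=0x36

MEM[0x1e,0x1f,0x1c,0x10,0x1a] = a7 a7 ad 6c 36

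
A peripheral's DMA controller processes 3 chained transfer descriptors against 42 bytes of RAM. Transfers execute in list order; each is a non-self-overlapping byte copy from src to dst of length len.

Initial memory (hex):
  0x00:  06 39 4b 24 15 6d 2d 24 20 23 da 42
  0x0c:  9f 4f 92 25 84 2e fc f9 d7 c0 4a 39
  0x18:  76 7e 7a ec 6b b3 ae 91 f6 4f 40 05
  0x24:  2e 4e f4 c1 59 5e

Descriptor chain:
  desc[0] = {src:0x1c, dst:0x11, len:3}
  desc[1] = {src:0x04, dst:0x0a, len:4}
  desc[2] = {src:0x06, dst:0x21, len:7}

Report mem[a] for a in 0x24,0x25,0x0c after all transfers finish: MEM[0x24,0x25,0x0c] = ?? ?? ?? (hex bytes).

[0] 0x1c->0x11 len=3 : 6b b3 ae
[1] 0x04->0x0a len=4 : 15 6d 2d 24
[2] 0x06->0x21 len=7 : 2d 24 20 23 15 6d 2d
query mem[0x24]=0x23, mem[0x25]=0x15, mem[0x0c]=0x2d

MEM[0x24,0x25,0x0c] = 23 15 2d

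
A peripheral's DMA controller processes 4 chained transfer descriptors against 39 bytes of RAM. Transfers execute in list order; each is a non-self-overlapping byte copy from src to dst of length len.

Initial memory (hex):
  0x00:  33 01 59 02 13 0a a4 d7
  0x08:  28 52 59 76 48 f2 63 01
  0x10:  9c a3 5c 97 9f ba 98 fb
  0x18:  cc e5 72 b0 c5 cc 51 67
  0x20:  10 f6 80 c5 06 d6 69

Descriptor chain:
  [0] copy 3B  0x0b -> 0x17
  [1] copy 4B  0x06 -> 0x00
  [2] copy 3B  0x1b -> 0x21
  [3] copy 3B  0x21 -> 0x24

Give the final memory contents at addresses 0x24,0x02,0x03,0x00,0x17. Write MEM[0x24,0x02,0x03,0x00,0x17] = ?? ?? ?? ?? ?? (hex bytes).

MEM[0x24,0x02,0x03,0x00,0x17] = b0 28 52 a4 76

  after D0: wrote 3B at 0x17 = 7648f2
  after D1: wrote 4B at 0x00 = a4d72852
  after D2: wrote 3B at 0x21 = b0c5cc
  after D3: wrote 3B at 0x24 = b0c5cc
query mem[0x24]=0xb0, mem[0x02]=0x28, mem[0x03]=0x52, mem[0x00]=0xa4, mem[0x17]=0x76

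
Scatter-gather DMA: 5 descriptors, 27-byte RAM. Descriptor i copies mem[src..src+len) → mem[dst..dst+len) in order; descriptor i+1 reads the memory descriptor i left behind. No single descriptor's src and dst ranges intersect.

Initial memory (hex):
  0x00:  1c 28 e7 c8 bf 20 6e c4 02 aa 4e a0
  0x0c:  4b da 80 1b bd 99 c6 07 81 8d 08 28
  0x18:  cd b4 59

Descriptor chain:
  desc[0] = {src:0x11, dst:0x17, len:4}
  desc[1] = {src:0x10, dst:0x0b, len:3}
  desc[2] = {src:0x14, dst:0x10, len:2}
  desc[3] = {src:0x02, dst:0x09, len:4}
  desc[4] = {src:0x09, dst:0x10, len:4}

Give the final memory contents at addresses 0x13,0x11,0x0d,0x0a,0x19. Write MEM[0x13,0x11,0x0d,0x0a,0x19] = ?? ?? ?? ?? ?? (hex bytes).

#0 dst[0x17+4] := {0x99,0xc6,0x07,0x81}
#1 dst[0x0b+3] := {0xbd,0x99,0xc6}
#2 dst[0x10+2] := {0x81,0x8d}
#3 dst[0x09+4] := {0xe7,0xc8,0xbf,0x20}
#4 dst[0x10+4] := {0xe7,0xc8,0xbf,0x20}
query mem[0x13]=0x20, mem[0x11]=0xc8, mem[0x0d]=0xc6, mem[0x0a]=0xc8, mem[0x19]=0x07

MEM[0x13,0x11,0x0d,0x0a,0x19] = 20 c8 c6 c8 07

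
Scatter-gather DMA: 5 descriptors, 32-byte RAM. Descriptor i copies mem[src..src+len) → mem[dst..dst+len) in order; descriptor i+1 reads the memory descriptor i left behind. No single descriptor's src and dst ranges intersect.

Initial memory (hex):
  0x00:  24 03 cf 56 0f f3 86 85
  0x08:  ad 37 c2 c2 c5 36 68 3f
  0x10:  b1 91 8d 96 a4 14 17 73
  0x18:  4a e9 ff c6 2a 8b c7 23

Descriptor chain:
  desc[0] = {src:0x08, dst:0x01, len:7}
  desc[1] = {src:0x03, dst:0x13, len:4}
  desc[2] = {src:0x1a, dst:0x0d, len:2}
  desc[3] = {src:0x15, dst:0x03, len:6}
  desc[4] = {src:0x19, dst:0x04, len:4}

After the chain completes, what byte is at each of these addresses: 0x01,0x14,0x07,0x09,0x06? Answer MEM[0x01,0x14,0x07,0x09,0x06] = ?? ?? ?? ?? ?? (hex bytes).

#0 dst[0x01+7] := {0xad,0x37,0xc2,0xc2,0xc5,0x36,0x68}
#1 dst[0x13+4] := {0xc2,0xc2,0xc5,0x36}
#2 dst[0x0d+2] := {0xff,0xc6}
#3 dst[0x03+6] := {0xc5,0x36,0x73,0x4a,0xe9,0xff}
#4 dst[0x04+4] := {0xe9,0xff,0xc6,0x2a}
query mem[0x01]=0xad, mem[0x14]=0xc2, mem[0x07]=0x2a, mem[0x09]=0x37, mem[0x06]=0xc6

MEM[0x01,0x14,0x07,0x09,0x06] = ad c2 2a 37 c6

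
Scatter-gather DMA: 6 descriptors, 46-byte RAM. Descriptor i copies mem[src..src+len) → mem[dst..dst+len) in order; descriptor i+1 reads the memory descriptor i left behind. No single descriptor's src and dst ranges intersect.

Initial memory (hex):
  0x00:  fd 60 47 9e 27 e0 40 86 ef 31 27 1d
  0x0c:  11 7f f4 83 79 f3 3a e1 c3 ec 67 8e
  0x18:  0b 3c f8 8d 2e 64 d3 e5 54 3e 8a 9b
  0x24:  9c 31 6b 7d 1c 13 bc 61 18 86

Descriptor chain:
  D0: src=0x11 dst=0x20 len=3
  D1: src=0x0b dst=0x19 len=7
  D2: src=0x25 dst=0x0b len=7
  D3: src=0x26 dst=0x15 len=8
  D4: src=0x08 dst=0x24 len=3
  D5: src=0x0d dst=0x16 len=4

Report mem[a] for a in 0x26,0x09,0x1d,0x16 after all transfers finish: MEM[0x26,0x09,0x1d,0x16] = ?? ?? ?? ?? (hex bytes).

MEM[0x26,0x09,0x1d,0x16] = 27 31 83 7d

[0] 0x11->0x20 len=3 : f3 3a e1
[1] 0x0b->0x19 len=7 : 1d 11 7f f4 83 79 f3
[2] 0x25->0x0b len=7 : 31 6b 7d 1c 13 bc 61
[3] 0x26->0x15 len=8 : 6b 7d 1c 13 bc 61 18 86
[4] 0x08->0x24 len=3 : ef 31 27
[5] 0x0d->0x16 len=4 : 7d 1c 13 bc
query mem[0x26]=0x27, mem[0x09]=0x31, mem[0x1d]=0x83, mem[0x16]=0x7d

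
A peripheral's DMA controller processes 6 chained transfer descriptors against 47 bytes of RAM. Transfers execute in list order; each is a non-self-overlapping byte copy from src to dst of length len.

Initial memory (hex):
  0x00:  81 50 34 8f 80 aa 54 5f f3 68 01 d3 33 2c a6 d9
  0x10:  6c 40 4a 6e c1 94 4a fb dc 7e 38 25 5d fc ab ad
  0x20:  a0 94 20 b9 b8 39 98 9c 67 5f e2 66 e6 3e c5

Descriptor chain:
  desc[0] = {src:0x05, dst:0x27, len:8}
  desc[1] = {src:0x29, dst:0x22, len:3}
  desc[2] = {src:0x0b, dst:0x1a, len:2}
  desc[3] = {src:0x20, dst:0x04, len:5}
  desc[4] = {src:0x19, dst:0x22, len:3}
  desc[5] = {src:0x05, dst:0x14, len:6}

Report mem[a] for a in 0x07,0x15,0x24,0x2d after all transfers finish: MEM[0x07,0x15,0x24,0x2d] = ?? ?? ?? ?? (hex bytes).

[0] 0x05->0x27 len=8 : aa 54 5f f3 68 01 d3 33
[1] 0x29->0x22 len=3 : 5f f3 68
[2] 0x0b->0x1a len=2 : d3 33
[3] 0x20->0x04 len=5 : a0 94 5f f3 68
[4] 0x19->0x22 len=3 : 7e d3 33
[5] 0x05->0x14 len=6 : 94 5f f3 68 68 01
query mem[0x07]=0xf3, mem[0x15]=0x5f, mem[0x24]=0x33, mem[0x2d]=0xd3

MEM[0x07,0x15,0x24,0x2d] = f3 5f 33 d3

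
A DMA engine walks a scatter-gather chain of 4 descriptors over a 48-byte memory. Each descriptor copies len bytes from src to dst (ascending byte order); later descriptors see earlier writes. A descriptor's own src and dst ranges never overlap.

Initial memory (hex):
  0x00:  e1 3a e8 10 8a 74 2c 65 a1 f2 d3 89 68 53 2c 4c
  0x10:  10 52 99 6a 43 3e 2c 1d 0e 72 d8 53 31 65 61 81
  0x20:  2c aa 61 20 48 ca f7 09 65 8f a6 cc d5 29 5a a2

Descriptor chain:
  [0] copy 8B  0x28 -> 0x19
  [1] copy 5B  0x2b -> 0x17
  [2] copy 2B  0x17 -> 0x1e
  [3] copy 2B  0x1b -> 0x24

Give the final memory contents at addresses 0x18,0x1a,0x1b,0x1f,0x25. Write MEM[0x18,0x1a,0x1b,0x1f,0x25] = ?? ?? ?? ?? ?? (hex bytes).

MEM[0x18,0x1a,0x1b,0x1f,0x25] = d5 5a a2 d5 cc

[0] 0x28->0x19 len=8 : 65 8f a6 cc d5 29 5a a2
[1] 0x2b->0x17 len=5 : cc d5 29 5a a2
[2] 0x17->0x1e len=2 : cc d5
[3] 0x1b->0x24 len=2 : a2 cc
query mem[0x18]=0xd5, mem[0x1a]=0x5a, mem[0x1b]=0xa2, mem[0x1f]=0xd5, mem[0x25]=0xcc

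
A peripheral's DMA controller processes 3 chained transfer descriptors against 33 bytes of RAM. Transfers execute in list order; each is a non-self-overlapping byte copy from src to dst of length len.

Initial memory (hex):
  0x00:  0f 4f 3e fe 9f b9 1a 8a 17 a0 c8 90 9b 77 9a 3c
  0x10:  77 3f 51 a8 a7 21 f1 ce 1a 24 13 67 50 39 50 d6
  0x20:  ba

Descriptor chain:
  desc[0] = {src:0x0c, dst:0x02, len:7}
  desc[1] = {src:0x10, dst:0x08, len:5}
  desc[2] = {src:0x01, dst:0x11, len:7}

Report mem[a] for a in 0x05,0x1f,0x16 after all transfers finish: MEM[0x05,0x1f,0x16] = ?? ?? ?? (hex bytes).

[0] 0x0c->0x02 len=7 : 9b 77 9a 3c 77 3f 51
[1] 0x10->0x08 len=5 : 77 3f 51 a8 a7
[2] 0x01->0x11 len=7 : 4f 9b 77 9a 3c 77 3f
query mem[0x05]=0x3c, mem[0x1f]=0xd6, mem[0x16]=0x77

MEM[0x05,0x1f,0x16] = 3c d6 77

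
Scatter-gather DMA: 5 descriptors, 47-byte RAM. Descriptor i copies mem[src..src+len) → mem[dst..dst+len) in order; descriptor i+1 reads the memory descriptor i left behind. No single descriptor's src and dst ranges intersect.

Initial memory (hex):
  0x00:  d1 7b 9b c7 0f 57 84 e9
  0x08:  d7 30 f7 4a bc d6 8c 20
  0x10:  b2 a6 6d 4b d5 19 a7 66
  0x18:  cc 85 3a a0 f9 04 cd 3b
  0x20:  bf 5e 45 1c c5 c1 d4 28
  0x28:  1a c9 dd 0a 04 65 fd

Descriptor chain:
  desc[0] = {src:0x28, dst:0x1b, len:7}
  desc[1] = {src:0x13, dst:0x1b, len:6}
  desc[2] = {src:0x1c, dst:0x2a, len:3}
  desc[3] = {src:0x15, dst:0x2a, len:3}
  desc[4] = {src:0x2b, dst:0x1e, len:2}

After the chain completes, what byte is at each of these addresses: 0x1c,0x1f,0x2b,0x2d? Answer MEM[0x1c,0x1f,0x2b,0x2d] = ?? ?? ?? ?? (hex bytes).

MEM[0x1c,0x1f,0x2b,0x2d] = d5 66 a7 65

D0: mem[0x1b..0x21] <- [1a c9 dd 0a 04 65 fd]
D1: mem[0x1b..0x20] <- [4b d5 19 a7 66 cc]
D2: mem[0x2a..0x2c] <- [d5 19 a7]
D3: mem[0x2a..0x2c] <- [19 a7 66]
D4: mem[0x1e..0x1f] <- [a7 66]
query mem[0x1c]=0xd5, mem[0x1f]=0x66, mem[0x2b]=0xa7, mem[0x2d]=0x65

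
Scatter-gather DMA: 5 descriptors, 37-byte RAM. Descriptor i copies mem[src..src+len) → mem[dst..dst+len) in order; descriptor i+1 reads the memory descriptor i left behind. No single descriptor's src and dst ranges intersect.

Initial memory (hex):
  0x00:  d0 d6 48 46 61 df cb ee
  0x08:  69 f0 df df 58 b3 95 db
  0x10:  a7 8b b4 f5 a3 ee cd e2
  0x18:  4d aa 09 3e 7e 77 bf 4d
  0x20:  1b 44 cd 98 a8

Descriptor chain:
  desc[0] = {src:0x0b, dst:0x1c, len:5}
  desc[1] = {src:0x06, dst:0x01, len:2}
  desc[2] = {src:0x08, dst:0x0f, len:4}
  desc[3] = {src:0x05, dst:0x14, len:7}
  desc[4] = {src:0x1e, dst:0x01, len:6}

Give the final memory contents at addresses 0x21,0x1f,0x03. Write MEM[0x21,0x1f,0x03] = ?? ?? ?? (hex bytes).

#0 dst[0x1c+5] := {0xdf,0x58,0xb3,0x95,0xdb}
#1 dst[0x01+2] := {0xcb,0xee}
#2 dst[0x0f+4] := {0x69,0xf0,0xdf,0xdf}
#3 dst[0x14+7] := {0xdf,0xcb,0xee,0x69,0xf0,0xdf,0xdf}
#4 dst[0x01+6] := {0xb3,0x95,0xdb,0x44,0xcd,0x98}
query mem[0x21]=0x44, mem[0x1f]=0x95, mem[0x03]=0xdb

MEM[0x21,0x1f,0x03] = 44 95 db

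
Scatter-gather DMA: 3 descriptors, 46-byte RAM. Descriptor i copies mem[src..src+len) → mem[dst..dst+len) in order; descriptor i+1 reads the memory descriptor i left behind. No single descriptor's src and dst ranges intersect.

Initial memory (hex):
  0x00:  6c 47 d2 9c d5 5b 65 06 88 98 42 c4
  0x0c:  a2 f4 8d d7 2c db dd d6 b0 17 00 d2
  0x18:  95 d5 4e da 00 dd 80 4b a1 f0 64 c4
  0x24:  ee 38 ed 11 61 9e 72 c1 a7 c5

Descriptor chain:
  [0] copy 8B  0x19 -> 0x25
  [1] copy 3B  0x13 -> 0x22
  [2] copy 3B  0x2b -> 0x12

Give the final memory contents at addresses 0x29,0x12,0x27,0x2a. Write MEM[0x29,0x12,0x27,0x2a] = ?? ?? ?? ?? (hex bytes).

D0: mem[0x25..0x2c] <- [d5 4e da 00 dd 80 4b a1]
D1: mem[0x22..0x24] <- [d6 b0 17]
D2: mem[0x12..0x14] <- [4b a1 c5]
query mem[0x29]=0xdd, mem[0x12]=0x4b, mem[0x27]=0xda, mem[0x2a]=0x80

MEM[0x29,0x12,0x27,0x2a] = dd 4b da 80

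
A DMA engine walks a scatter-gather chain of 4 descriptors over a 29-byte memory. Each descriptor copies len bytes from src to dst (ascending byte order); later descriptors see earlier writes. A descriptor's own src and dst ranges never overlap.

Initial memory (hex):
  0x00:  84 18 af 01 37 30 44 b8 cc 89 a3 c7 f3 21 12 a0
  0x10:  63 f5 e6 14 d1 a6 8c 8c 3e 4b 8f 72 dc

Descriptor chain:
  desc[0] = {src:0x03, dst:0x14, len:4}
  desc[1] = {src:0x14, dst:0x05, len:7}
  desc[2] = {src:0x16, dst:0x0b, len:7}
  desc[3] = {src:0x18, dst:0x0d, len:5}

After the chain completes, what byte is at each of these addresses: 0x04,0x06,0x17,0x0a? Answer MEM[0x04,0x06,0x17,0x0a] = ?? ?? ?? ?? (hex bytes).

D0: mem[0x14..0x17] <- [01 37 30 44]
D1: mem[0x05..0x0b] <- [01 37 30 44 3e 4b 8f]
D2: mem[0x0b..0x11] <- [30 44 3e 4b 8f 72 dc]
D3: mem[0x0d..0x11] <- [3e 4b 8f 72 dc]
query mem[0x04]=0x37, mem[0x06]=0x37, mem[0x17]=0x44, mem[0x0a]=0x4b

MEM[0x04,0x06,0x17,0x0a] = 37 37 44 4b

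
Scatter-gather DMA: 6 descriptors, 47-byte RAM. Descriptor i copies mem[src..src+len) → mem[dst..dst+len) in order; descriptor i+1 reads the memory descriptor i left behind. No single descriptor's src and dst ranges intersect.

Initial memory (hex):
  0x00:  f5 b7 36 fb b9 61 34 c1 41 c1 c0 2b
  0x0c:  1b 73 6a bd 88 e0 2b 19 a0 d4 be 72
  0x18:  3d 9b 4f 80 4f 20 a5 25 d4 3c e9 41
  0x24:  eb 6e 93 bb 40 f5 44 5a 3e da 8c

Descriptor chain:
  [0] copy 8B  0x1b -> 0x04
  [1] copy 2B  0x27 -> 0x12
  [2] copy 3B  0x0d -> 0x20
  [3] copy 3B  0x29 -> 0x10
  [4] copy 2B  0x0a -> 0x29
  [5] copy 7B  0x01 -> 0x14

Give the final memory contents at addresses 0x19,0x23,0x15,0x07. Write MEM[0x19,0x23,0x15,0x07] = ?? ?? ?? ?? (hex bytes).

MEM[0x19,0x23,0x15,0x07] = 20 41 36 a5

D0: mem[0x04..0x0b] <- [80 4f 20 a5 25 d4 3c e9]
D1: mem[0x12..0x13] <- [bb 40]
D2: mem[0x20..0x22] <- [73 6a bd]
D3: mem[0x10..0x12] <- [f5 44 5a]
D4: mem[0x29..0x2a] <- [3c e9]
D5: mem[0x14..0x1a] <- [b7 36 fb 80 4f 20 a5]
query mem[0x19]=0x20, mem[0x23]=0x41, mem[0x15]=0x36, mem[0x07]=0xa5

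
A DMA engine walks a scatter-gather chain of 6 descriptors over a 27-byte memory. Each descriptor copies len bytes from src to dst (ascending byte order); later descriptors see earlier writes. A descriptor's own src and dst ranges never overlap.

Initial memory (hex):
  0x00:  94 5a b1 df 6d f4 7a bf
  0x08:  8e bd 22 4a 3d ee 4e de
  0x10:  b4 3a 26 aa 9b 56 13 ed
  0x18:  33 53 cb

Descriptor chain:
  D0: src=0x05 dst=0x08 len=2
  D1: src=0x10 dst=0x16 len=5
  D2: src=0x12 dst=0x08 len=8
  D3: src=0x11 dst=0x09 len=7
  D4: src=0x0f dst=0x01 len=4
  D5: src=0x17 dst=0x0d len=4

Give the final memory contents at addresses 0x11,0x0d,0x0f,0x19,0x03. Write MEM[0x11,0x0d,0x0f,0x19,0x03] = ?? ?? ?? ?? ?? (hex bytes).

MEM[0x11,0x0d,0x0f,0x19,0x03] = 3a 3a aa aa 3a

#0 dst[0x08+2] := {0xf4,0x7a}
#1 dst[0x16+5] := {0xb4,0x3a,0x26,0xaa,0x9b}
#2 dst[0x08+8] := {0x26,0xaa,0x9b,0x56,0xb4,0x3a,0x26,0xaa}
#3 dst[0x09+7] := {0x3a,0x26,0xaa,0x9b,0x56,0xb4,0x3a}
#4 dst[0x01+4] := {0x3a,0xb4,0x3a,0x26}
#5 dst[0x0d+4] := {0x3a,0x26,0xaa,0x9b}
query mem[0x11]=0x3a, mem[0x0d]=0x3a, mem[0x0f]=0xaa, mem[0x19]=0xaa, mem[0x03]=0x3a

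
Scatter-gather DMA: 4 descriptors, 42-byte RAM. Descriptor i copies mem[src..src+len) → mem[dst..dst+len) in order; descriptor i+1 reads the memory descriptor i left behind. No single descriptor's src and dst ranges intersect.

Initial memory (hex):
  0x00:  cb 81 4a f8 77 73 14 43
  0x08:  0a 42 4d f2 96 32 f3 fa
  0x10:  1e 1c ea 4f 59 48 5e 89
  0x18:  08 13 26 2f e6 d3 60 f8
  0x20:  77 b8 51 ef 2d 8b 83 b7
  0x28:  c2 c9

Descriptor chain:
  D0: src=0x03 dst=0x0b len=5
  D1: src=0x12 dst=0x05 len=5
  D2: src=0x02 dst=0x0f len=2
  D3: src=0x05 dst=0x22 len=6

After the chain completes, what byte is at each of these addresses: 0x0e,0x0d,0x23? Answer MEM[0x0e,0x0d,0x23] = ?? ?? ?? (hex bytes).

MEM[0x0e,0x0d,0x23] = 14 73 4f

[0] 0x03->0x0b len=5 : f8 77 73 14 43
[1] 0x12->0x05 len=5 : ea 4f 59 48 5e
[2] 0x02->0x0f len=2 : 4a f8
[3] 0x05->0x22 len=6 : ea 4f 59 48 5e 4d
query mem[0x0e]=0x14, mem[0x0d]=0x73, mem[0x23]=0x4f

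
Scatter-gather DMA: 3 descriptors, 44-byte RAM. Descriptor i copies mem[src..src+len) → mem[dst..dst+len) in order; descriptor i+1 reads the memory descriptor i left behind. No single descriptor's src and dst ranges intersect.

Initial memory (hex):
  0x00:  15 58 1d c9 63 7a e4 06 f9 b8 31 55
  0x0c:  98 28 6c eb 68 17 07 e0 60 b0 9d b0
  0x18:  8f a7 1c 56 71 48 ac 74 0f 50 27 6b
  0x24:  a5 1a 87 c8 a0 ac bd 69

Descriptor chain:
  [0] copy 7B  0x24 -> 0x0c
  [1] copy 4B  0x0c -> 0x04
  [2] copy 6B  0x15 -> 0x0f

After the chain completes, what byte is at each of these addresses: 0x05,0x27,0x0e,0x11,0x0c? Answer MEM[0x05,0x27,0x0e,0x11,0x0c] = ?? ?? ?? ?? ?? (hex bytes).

[0] 0x24->0x0c len=7 : a5 1a 87 c8 a0 ac bd
[1] 0x0c->0x04 len=4 : a5 1a 87 c8
[2] 0x15->0x0f len=6 : b0 9d b0 8f a7 1c
query mem[0x05]=0x1a, mem[0x27]=0xc8, mem[0x0e]=0x87, mem[0x11]=0xb0, mem[0x0c]=0xa5

MEM[0x05,0x27,0x0e,0x11,0x0c] = 1a c8 87 b0 a5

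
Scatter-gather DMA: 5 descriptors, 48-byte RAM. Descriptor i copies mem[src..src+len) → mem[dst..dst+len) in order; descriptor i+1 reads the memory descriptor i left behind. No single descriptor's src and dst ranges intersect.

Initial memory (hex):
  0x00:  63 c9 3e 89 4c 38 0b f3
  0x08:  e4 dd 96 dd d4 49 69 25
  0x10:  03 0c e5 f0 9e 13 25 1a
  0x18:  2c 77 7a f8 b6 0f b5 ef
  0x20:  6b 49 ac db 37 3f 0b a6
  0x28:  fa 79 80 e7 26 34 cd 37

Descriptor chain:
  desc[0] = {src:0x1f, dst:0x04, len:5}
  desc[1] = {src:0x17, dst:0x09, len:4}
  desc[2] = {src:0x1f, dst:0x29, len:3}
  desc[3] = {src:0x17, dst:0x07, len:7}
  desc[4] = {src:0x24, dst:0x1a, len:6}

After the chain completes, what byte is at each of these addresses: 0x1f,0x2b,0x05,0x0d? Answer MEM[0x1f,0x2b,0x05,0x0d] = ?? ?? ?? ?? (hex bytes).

MEM[0x1f,0x2b,0x05,0x0d] = ef 49 6b 0f

[0] 0x1f->0x04 len=5 : ef 6b 49 ac db
[1] 0x17->0x09 len=4 : 1a 2c 77 7a
[2] 0x1f->0x29 len=3 : ef 6b 49
[3] 0x17->0x07 len=7 : 1a 2c 77 7a f8 b6 0f
[4] 0x24->0x1a len=6 : 37 3f 0b a6 fa ef
query mem[0x1f]=0xef, mem[0x2b]=0x49, mem[0x05]=0x6b, mem[0x0d]=0x0f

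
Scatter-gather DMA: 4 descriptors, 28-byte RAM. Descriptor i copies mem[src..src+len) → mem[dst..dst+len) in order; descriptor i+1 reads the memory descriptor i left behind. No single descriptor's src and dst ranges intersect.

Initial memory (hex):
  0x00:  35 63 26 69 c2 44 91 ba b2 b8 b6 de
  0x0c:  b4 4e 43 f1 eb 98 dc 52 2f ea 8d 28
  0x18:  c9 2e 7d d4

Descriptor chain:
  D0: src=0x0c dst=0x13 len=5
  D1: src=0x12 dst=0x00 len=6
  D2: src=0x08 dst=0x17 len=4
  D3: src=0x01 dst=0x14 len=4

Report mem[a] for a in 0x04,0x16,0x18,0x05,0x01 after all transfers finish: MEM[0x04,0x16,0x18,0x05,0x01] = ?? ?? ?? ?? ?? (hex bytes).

MEM[0x04,0x16,0x18,0x05,0x01] = f1 43 b8 eb b4

#0 dst[0x13+5] := {0xb4,0x4e,0x43,0xf1,0xeb}
#1 dst[0x00+6] := {0xdc,0xb4,0x4e,0x43,0xf1,0xeb}
#2 dst[0x17+4] := {0xb2,0xb8,0xb6,0xde}
#3 dst[0x14+4] := {0xb4,0x4e,0x43,0xf1}
query mem[0x04]=0xf1, mem[0x16]=0x43, mem[0x18]=0xb8, mem[0x05]=0xeb, mem[0x01]=0xb4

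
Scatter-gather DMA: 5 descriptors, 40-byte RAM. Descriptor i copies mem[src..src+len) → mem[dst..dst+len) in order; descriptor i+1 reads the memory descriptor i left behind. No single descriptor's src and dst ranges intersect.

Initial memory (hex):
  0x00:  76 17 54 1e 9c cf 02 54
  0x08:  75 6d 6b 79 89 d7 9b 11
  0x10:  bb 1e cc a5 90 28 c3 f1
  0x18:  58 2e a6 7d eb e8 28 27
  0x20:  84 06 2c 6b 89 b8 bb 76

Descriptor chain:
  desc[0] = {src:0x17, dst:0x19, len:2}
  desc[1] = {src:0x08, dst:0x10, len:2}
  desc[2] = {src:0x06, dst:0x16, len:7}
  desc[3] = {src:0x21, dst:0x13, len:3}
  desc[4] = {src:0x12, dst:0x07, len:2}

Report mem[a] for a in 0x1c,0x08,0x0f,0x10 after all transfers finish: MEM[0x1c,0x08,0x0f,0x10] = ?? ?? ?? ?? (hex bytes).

MEM[0x1c,0x08,0x0f,0x10] = 89 06 11 75

  after D0: wrote 2B at 0x19 = f158
  after D1: wrote 2B at 0x10 = 756d
  after D2: wrote 7B at 0x16 = 0254756d6b7989
  after D3: wrote 3B at 0x13 = 062c6b
  after D4: wrote 2B at 0x07 = cc06
query mem[0x1c]=0x89, mem[0x08]=0x06, mem[0x0f]=0x11, mem[0x10]=0x75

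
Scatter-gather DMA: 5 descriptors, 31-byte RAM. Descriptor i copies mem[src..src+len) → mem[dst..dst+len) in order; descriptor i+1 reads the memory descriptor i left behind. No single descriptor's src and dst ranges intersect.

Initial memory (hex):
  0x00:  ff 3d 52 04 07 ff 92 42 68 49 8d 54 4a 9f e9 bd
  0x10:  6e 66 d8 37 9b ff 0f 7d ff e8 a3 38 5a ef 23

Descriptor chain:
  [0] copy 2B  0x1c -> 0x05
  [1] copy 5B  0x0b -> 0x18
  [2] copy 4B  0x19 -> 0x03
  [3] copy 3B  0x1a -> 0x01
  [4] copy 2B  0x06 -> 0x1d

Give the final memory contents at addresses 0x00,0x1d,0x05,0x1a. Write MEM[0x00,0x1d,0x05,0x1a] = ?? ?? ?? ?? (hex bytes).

D0: mem[0x05..0x06] <- [5a ef]
D1: mem[0x18..0x1c] <- [54 4a 9f e9 bd]
D2: mem[0x03..0x06] <- [4a 9f e9 bd]
D3: mem[0x01..0x03] <- [9f e9 bd]
D4: mem[0x1d..0x1e] <- [bd 42]
query mem[0x00]=0xff, mem[0x1d]=0xbd, mem[0x05]=0xe9, mem[0x1a]=0x9f

MEM[0x00,0x1d,0x05,0x1a] = ff bd e9 9f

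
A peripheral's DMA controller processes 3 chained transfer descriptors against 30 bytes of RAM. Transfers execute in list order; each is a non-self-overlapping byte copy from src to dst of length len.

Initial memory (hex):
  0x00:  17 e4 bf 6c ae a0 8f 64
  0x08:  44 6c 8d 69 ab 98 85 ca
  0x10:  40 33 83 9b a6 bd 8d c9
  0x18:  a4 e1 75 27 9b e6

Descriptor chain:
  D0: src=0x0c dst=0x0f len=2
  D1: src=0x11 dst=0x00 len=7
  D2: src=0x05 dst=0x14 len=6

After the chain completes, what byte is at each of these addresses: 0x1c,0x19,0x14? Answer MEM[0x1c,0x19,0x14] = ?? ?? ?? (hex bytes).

MEM[0x1c,0x19,0x14] = 9b 8d 8d

  after D0: wrote 2B at 0x0f = ab98
  after D1: wrote 7B at 0x00 = 33839ba6bd8dc9
  after D2: wrote 6B at 0x14 = 8dc964446c8d
query mem[0x1c]=0x9b, mem[0x19]=0x8d, mem[0x14]=0x8d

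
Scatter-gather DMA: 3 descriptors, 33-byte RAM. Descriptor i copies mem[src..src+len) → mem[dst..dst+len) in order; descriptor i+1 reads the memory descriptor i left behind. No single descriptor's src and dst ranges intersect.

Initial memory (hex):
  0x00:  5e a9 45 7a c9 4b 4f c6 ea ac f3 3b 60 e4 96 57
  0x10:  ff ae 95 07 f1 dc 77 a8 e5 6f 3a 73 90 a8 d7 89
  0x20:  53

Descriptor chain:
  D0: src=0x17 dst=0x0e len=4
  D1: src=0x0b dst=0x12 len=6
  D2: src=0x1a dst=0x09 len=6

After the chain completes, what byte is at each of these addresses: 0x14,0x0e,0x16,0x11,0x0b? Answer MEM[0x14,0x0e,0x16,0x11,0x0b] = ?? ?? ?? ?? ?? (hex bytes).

MEM[0x14,0x0e,0x16,0x11,0x0b] = e4 89 e5 3a 90

  after D0: wrote 4B at 0x0e = a8e56f3a
  after D1: wrote 6B at 0x12 = 3b60e4a8e56f
  after D2: wrote 6B at 0x09 = 3a7390a8d789
query mem[0x14]=0xe4, mem[0x0e]=0x89, mem[0x16]=0xe5, mem[0x11]=0x3a, mem[0x0b]=0x90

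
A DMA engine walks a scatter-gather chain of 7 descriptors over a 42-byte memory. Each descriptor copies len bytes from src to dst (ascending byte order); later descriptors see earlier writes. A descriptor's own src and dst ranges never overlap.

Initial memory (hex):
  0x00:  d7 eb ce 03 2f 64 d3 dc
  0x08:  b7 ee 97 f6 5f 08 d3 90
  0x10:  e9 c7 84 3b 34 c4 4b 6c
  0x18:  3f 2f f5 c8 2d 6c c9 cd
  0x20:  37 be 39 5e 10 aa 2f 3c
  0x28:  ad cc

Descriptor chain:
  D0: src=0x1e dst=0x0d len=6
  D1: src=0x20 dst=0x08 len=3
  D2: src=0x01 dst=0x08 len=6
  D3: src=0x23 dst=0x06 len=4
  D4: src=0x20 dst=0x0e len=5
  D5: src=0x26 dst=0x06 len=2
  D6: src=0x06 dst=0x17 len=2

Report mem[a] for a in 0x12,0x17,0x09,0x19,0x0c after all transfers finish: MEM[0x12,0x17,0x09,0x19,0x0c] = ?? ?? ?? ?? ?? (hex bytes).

MEM[0x12,0x17,0x09,0x19,0x0c] = 10 2f 2f 2f 64

#0 dst[0x0d+6] := {0xc9,0xcd,0x37,0xbe,0x39,0x5e}
#1 dst[0x08+3] := {0x37,0xbe,0x39}
#2 dst[0x08+6] := {0xeb,0xce,0x03,0x2f,0x64,0xd3}
#3 dst[0x06+4] := {0x5e,0x10,0xaa,0x2f}
#4 dst[0x0e+5] := {0x37,0xbe,0x39,0x5e,0x10}
#5 dst[0x06+2] := {0x2f,0x3c}
#6 dst[0x17+2] := {0x2f,0x3c}
query mem[0x12]=0x10, mem[0x17]=0x2f, mem[0x09]=0x2f, mem[0x19]=0x2f, mem[0x0c]=0x64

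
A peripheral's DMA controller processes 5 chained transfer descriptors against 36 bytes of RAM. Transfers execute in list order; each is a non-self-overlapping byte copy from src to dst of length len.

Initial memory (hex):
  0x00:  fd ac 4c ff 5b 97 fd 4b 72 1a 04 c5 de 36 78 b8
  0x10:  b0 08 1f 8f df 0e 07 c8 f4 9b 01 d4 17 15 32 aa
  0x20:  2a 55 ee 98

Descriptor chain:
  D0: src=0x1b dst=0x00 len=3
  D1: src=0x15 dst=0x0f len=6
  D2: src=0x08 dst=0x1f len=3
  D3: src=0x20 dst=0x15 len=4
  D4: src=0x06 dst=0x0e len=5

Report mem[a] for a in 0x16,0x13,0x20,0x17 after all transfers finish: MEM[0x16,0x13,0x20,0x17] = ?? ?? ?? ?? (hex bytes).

[0] 0x1b->0x00 len=3 : d4 17 15
[1] 0x15->0x0f len=6 : 0e 07 c8 f4 9b 01
[2] 0x08->0x1f len=3 : 72 1a 04
[3] 0x20->0x15 len=4 : 1a 04 ee 98
[4] 0x06->0x0e len=5 : fd 4b 72 1a 04
query mem[0x16]=0x04, mem[0x13]=0x9b, mem[0x20]=0x1a, mem[0x17]=0xee

MEM[0x16,0x13,0x20,0x17] = 04 9b 1a ee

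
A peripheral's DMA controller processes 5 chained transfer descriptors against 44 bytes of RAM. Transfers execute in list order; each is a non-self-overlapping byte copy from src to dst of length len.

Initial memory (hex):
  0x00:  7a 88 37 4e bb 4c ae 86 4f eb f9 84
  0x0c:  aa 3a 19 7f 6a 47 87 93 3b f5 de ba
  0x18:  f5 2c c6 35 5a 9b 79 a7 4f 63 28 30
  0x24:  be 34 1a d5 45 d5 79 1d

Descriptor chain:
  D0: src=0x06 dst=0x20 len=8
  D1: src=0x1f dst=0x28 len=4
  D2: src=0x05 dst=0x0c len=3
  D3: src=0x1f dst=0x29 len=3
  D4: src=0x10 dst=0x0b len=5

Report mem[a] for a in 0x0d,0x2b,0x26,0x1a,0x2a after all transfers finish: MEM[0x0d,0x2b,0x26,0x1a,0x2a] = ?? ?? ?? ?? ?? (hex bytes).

[0] 0x06->0x20 len=8 : ae 86 4f eb f9 84 aa 3a
[1] 0x1f->0x28 len=4 : a7 ae 86 4f
[2] 0x05->0x0c len=3 : 4c ae 86
[3] 0x1f->0x29 len=3 : a7 ae 86
[4] 0x10->0x0b len=5 : 6a 47 87 93 3b
query mem[0x0d]=0x87, mem[0x2b]=0x86, mem[0x26]=0xaa, mem[0x1a]=0xc6, mem[0x2a]=0xae

MEM[0x0d,0x2b,0x26,0x1a,0x2a] = 87 86 aa c6 ae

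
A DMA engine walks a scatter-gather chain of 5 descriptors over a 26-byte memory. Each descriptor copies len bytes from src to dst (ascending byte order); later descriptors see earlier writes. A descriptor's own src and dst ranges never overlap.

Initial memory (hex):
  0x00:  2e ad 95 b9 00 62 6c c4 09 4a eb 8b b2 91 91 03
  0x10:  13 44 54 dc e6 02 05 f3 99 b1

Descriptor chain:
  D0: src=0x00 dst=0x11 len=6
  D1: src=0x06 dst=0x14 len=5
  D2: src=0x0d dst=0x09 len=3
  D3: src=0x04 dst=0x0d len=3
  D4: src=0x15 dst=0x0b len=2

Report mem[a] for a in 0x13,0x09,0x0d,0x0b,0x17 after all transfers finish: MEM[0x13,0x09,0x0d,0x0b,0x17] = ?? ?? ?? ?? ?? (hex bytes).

MEM[0x13,0x09,0x0d,0x0b,0x17] = 95 91 00 c4 4a

D0: mem[0x11..0x16] <- [2e ad 95 b9 00 62]
D1: mem[0x14..0x18] <- [6c c4 09 4a eb]
D2: mem[0x09..0x0b] <- [91 91 03]
D3: mem[0x0d..0x0f] <- [00 62 6c]
D4: mem[0x0b..0x0c] <- [c4 09]
query mem[0x13]=0x95, mem[0x09]=0x91, mem[0x0d]=0x00, mem[0x0b]=0xc4, mem[0x17]=0x4a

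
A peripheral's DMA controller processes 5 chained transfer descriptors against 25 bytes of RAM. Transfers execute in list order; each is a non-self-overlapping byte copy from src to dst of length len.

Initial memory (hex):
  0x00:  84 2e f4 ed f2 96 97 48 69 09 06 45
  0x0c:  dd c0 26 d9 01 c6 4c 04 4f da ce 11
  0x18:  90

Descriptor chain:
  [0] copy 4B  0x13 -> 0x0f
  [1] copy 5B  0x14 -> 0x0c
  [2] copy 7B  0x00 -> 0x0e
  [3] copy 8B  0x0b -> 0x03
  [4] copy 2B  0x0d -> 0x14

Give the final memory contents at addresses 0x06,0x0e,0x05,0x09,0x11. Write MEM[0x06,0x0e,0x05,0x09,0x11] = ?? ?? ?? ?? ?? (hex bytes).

MEM[0x06,0x0e,0x05,0x09,0x11] = 84 84 da ed ed

  after D0: wrote 4B at 0x0f = 044fdace
  after D1: wrote 5B at 0x0c = 4fdace1190
  after D2: wrote 7B at 0x0e = 842ef4edf29697
  after D3: wrote 8B at 0x03 = 454fda842ef4edf2
  after D4: wrote 2B at 0x14 = da84
query mem[0x06]=0x84, mem[0x0e]=0x84, mem[0x05]=0xda, mem[0x09]=0xed, mem[0x11]=0xed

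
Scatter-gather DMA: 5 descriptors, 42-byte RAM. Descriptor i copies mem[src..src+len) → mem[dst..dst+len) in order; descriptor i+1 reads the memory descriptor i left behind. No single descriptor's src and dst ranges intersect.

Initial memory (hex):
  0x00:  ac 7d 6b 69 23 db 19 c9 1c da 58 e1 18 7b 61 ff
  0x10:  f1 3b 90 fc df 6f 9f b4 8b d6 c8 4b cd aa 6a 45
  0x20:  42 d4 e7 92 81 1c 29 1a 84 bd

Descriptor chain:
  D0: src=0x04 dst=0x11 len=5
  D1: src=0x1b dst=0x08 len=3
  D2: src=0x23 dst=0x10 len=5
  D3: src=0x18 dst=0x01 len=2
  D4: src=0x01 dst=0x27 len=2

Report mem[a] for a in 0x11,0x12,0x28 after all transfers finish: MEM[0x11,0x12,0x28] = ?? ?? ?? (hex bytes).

MEM[0x11,0x12,0x28] = 81 1c d6

D0: mem[0x11..0x15] <- [23 db 19 c9 1c]
D1: mem[0x08..0x0a] <- [4b cd aa]
D2: mem[0x10..0x14] <- [92 81 1c 29 1a]
D3: mem[0x01..0x02] <- [8b d6]
D4: mem[0x27..0x28] <- [8b d6]
query mem[0x11]=0x81, mem[0x12]=0x1c, mem[0x28]=0xd6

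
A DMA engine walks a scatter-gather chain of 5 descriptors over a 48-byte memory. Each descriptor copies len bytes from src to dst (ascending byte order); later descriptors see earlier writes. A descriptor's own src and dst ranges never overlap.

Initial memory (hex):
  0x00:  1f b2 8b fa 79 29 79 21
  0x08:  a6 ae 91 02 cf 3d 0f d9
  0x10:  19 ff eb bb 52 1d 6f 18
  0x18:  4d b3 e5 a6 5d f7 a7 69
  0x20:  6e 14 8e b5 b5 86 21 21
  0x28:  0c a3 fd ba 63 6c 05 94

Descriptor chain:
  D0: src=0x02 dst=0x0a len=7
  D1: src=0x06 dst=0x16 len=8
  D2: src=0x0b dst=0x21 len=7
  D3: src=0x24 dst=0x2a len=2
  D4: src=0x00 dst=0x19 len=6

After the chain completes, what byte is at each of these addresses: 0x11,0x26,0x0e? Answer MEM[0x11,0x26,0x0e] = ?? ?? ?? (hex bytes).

  after D0: wrote 7B at 0x0a = 8bfa79297921a6
  after D1: wrote 8B at 0x16 = 7921a6ae8bfa7929
  after D2: wrote 7B at 0x21 = fa79297921a6ff
  after D3: wrote 2B at 0x2a = 7921
  after D4: wrote 6B at 0x19 = 1fb28bfa7929
query mem[0x11]=0xff, mem[0x26]=0xa6, mem[0x0e]=0x79

MEM[0x11,0x26,0x0e] = ff a6 79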